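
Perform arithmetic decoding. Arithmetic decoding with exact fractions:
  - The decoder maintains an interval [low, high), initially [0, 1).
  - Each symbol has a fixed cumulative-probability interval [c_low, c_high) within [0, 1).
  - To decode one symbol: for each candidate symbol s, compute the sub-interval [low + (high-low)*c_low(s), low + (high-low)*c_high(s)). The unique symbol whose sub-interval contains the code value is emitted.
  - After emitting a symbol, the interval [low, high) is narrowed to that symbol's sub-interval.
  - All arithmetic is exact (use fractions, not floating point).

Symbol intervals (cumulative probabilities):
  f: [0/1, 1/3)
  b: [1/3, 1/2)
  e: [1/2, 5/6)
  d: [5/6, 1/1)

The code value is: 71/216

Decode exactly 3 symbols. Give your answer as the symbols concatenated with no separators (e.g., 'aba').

Step 1: interval [0/1, 1/1), width = 1/1 - 0/1 = 1/1
  'f': [0/1 + 1/1*0/1, 0/1 + 1/1*1/3) = [0/1, 1/3) <- contains code 71/216
  'b': [0/1 + 1/1*1/3, 0/1 + 1/1*1/2) = [1/3, 1/2)
  'e': [0/1 + 1/1*1/2, 0/1 + 1/1*5/6) = [1/2, 5/6)
  'd': [0/1 + 1/1*5/6, 0/1 + 1/1*1/1) = [5/6, 1/1)
  emit 'f', narrow to [0/1, 1/3)
Step 2: interval [0/1, 1/3), width = 1/3 - 0/1 = 1/3
  'f': [0/1 + 1/3*0/1, 0/1 + 1/3*1/3) = [0/1, 1/9)
  'b': [0/1 + 1/3*1/3, 0/1 + 1/3*1/2) = [1/9, 1/6)
  'e': [0/1 + 1/3*1/2, 0/1 + 1/3*5/6) = [1/6, 5/18)
  'd': [0/1 + 1/3*5/6, 0/1 + 1/3*1/1) = [5/18, 1/3) <- contains code 71/216
  emit 'd', narrow to [5/18, 1/3)
Step 3: interval [5/18, 1/3), width = 1/3 - 5/18 = 1/18
  'f': [5/18 + 1/18*0/1, 5/18 + 1/18*1/3) = [5/18, 8/27)
  'b': [5/18 + 1/18*1/3, 5/18 + 1/18*1/2) = [8/27, 11/36)
  'e': [5/18 + 1/18*1/2, 5/18 + 1/18*5/6) = [11/36, 35/108)
  'd': [5/18 + 1/18*5/6, 5/18 + 1/18*1/1) = [35/108, 1/3) <- contains code 71/216
  emit 'd', narrow to [35/108, 1/3)

Answer: fdd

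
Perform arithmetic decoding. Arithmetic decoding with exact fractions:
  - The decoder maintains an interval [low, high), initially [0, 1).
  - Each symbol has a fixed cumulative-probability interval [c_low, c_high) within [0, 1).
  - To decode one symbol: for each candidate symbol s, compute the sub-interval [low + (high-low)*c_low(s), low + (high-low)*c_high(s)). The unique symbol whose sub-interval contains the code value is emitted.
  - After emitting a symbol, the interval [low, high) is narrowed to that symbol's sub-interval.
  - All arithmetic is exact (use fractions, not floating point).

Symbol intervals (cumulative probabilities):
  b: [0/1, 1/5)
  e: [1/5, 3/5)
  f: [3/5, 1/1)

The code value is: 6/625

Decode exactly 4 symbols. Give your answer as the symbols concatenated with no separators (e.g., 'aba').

Answer: bbeb

Derivation:
Step 1: interval [0/1, 1/1), width = 1/1 - 0/1 = 1/1
  'b': [0/1 + 1/1*0/1, 0/1 + 1/1*1/5) = [0/1, 1/5) <- contains code 6/625
  'e': [0/1 + 1/1*1/5, 0/1 + 1/1*3/5) = [1/5, 3/5)
  'f': [0/1 + 1/1*3/5, 0/1 + 1/1*1/1) = [3/5, 1/1)
  emit 'b', narrow to [0/1, 1/5)
Step 2: interval [0/1, 1/5), width = 1/5 - 0/1 = 1/5
  'b': [0/1 + 1/5*0/1, 0/1 + 1/5*1/5) = [0/1, 1/25) <- contains code 6/625
  'e': [0/1 + 1/5*1/5, 0/1 + 1/5*3/5) = [1/25, 3/25)
  'f': [0/1 + 1/5*3/5, 0/1 + 1/5*1/1) = [3/25, 1/5)
  emit 'b', narrow to [0/1, 1/25)
Step 3: interval [0/1, 1/25), width = 1/25 - 0/1 = 1/25
  'b': [0/1 + 1/25*0/1, 0/1 + 1/25*1/5) = [0/1, 1/125)
  'e': [0/1 + 1/25*1/5, 0/1 + 1/25*3/5) = [1/125, 3/125) <- contains code 6/625
  'f': [0/1 + 1/25*3/5, 0/1 + 1/25*1/1) = [3/125, 1/25)
  emit 'e', narrow to [1/125, 3/125)
Step 4: interval [1/125, 3/125), width = 3/125 - 1/125 = 2/125
  'b': [1/125 + 2/125*0/1, 1/125 + 2/125*1/5) = [1/125, 7/625) <- contains code 6/625
  'e': [1/125 + 2/125*1/5, 1/125 + 2/125*3/5) = [7/625, 11/625)
  'f': [1/125 + 2/125*3/5, 1/125 + 2/125*1/1) = [11/625, 3/125)
  emit 'b', narrow to [1/125, 7/625)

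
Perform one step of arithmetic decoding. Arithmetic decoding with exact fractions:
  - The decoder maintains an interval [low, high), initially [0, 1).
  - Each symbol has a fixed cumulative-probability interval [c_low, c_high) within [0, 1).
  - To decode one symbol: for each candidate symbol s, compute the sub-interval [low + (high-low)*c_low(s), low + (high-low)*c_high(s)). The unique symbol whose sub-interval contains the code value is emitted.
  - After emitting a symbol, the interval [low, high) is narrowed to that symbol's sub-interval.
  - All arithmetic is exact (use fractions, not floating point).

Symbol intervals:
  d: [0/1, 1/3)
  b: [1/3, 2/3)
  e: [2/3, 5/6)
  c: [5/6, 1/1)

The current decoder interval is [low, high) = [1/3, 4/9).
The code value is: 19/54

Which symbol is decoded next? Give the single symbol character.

Answer: d

Derivation:
Interval width = high − low = 4/9 − 1/3 = 1/9
Scaled code = (code − low) / width = (19/54 − 1/3) / 1/9 = 1/6
  d: [0/1, 1/3) ← scaled code falls here ✓
  b: [1/3, 2/3) 
  e: [2/3, 5/6) 
  c: [5/6, 1/1) 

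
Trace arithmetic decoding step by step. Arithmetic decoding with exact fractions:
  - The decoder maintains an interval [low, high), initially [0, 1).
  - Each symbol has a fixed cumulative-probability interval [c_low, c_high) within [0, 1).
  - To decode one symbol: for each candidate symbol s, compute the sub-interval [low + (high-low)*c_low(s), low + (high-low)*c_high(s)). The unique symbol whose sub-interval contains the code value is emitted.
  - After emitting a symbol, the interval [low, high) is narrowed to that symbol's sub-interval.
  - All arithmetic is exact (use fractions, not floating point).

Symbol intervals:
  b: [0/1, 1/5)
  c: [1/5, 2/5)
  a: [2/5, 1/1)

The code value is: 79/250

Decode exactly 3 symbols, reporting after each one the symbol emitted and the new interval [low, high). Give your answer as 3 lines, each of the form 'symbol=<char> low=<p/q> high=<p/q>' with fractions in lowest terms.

Answer: symbol=c low=1/5 high=2/5
symbol=a low=7/25 high=2/5
symbol=c low=38/125 high=41/125

Derivation:
Step 1: interval [0/1, 1/1), width = 1/1 - 0/1 = 1/1
  'b': [0/1 + 1/1*0/1, 0/1 + 1/1*1/5) = [0/1, 1/5)
  'c': [0/1 + 1/1*1/5, 0/1 + 1/1*2/5) = [1/5, 2/5) <- contains code 79/250
  'a': [0/1 + 1/1*2/5, 0/1 + 1/1*1/1) = [2/5, 1/1)
  emit 'c', narrow to [1/5, 2/5)
Step 2: interval [1/5, 2/5), width = 2/5 - 1/5 = 1/5
  'b': [1/5 + 1/5*0/1, 1/5 + 1/5*1/5) = [1/5, 6/25)
  'c': [1/5 + 1/5*1/5, 1/5 + 1/5*2/5) = [6/25, 7/25)
  'a': [1/5 + 1/5*2/5, 1/5 + 1/5*1/1) = [7/25, 2/5) <- contains code 79/250
  emit 'a', narrow to [7/25, 2/5)
Step 3: interval [7/25, 2/5), width = 2/5 - 7/25 = 3/25
  'b': [7/25 + 3/25*0/1, 7/25 + 3/25*1/5) = [7/25, 38/125)
  'c': [7/25 + 3/25*1/5, 7/25 + 3/25*2/5) = [38/125, 41/125) <- contains code 79/250
  'a': [7/25 + 3/25*2/5, 7/25 + 3/25*1/1) = [41/125, 2/5)
  emit 'c', narrow to [38/125, 41/125)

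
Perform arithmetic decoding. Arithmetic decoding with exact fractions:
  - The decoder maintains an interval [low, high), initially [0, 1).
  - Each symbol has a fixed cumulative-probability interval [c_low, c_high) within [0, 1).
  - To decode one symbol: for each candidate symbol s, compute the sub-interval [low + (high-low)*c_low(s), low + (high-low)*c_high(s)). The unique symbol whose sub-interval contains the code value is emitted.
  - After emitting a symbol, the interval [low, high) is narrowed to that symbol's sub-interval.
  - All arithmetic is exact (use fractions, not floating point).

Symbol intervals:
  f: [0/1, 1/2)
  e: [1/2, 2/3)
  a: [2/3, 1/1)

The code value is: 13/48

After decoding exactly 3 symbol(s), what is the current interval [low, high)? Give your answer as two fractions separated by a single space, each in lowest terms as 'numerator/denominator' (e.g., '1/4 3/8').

Step 1: interval [0/1, 1/1), width = 1/1 - 0/1 = 1/1
  'f': [0/1 + 1/1*0/1, 0/1 + 1/1*1/2) = [0/1, 1/2) <- contains code 13/48
  'e': [0/1 + 1/1*1/2, 0/1 + 1/1*2/3) = [1/2, 2/3)
  'a': [0/1 + 1/1*2/3, 0/1 + 1/1*1/1) = [2/3, 1/1)
  emit 'f', narrow to [0/1, 1/2)
Step 2: interval [0/1, 1/2), width = 1/2 - 0/1 = 1/2
  'f': [0/1 + 1/2*0/1, 0/1 + 1/2*1/2) = [0/1, 1/4)
  'e': [0/1 + 1/2*1/2, 0/1 + 1/2*2/3) = [1/4, 1/3) <- contains code 13/48
  'a': [0/1 + 1/2*2/3, 0/1 + 1/2*1/1) = [1/3, 1/2)
  emit 'e', narrow to [1/4, 1/3)
Step 3: interval [1/4, 1/3), width = 1/3 - 1/4 = 1/12
  'f': [1/4 + 1/12*0/1, 1/4 + 1/12*1/2) = [1/4, 7/24) <- contains code 13/48
  'e': [1/4 + 1/12*1/2, 1/4 + 1/12*2/3) = [7/24, 11/36)
  'a': [1/4 + 1/12*2/3, 1/4 + 1/12*1/1) = [11/36, 1/3)
  emit 'f', narrow to [1/4, 7/24)

Answer: 1/4 7/24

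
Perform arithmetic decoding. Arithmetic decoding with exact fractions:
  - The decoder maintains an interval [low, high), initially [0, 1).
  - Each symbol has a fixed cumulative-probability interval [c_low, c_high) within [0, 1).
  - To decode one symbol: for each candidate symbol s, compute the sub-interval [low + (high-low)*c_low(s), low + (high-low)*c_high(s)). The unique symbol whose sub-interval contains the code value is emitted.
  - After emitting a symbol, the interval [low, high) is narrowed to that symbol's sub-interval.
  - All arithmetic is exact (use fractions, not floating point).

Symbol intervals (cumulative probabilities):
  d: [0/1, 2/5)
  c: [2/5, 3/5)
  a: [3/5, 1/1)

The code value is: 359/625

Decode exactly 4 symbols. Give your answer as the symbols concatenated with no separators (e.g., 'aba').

Answer: caad

Derivation:
Step 1: interval [0/1, 1/1), width = 1/1 - 0/1 = 1/1
  'd': [0/1 + 1/1*0/1, 0/1 + 1/1*2/5) = [0/1, 2/5)
  'c': [0/1 + 1/1*2/5, 0/1 + 1/1*3/5) = [2/5, 3/5) <- contains code 359/625
  'a': [0/1 + 1/1*3/5, 0/1 + 1/1*1/1) = [3/5, 1/1)
  emit 'c', narrow to [2/5, 3/5)
Step 2: interval [2/5, 3/5), width = 3/5 - 2/5 = 1/5
  'd': [2/5 + 1/5*0/1, 2/5 + 1/5*2/5) = [2/5, 12/25)
  'c': [2/5 + 1/5*2/5, 2/5 + 1/5*3/5) = [12/25, 13/25)
  'a': [2/5 + 1/5*3/5, 2/5 + 1/5*1/1) = [13/25, 3/5) <- contains code 359/625
  emit 'a', narrow to [13/25, 3/5)
Step 3: interval [13/25, 3/5), width = 3/5 - 13/25 = 2/25
  'd': [13/25 + 2/25*0/1, 13/25 + 2/25*2/5) = [13/25, 69/125)
  'c': [13/25 + 2/25*2/5, 13/25 + 2/25*3/5) = [69/125, 71/125)
  'a': [13/25 + 2/25*3/5, 13/25 + 2/25*1/1) = [71/125, 3/5) <- contains code 359/625
  emit 'a', narrow to [71/125, 3/5)
Step 4: interval [71/125, 3/5), width = 3/5 - 71/125 = 4/125
  'd': [71/125 + 4/125*0/1, 71/125 + 4/125*2/5) = [71/125, 363/625) <- contains code 359/625
  'c': [71/125 + 4/125*2/5, 71/125 + 4/125*3/5) = [363/625, 367/625)
  'a': [71/125 + 4/125*3/5, 71/125 + 4/125*1/1) = [367/625, 3/5)
  emit 'd', narrow to [71/125, 363/625)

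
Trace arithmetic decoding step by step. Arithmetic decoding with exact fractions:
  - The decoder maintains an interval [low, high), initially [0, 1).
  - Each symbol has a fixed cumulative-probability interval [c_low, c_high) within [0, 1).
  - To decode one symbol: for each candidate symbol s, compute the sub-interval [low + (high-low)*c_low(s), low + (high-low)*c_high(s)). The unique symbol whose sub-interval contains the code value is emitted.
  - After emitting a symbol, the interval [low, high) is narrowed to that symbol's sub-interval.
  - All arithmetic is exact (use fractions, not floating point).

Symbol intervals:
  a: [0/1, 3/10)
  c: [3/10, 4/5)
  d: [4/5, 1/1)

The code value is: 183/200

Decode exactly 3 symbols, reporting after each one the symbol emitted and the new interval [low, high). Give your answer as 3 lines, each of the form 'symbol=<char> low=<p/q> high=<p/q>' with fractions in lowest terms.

Answer: symbol=d low=4/5 high=1/1
symbol=c low=43/50 high=24/25
symbol=c low=89/100 high=47/50

Derivation:
Step 1: interval [0/1, 1/1), width = 1/1 - 0/1 = 1/1
  'a': [0/1 + 1/1*0/1, 0/1 + 1/1*3/10) = [0/1, 3/10)
  'c': [0/1 + 1/1*3/10, 0/1 + 1/1*4/5) = [3/10, 4/5)
  'd': [0/1 + 1/1*4/5, 0/1 + 1/1*1/1) = [4/5, 1/1) <- contains code 183/200
  emit 'd', narrow to [4/5, 1/1)
Step 2: interval [4/5, 1/1), width = 1/1 - 4/5 = 1/5
  'a': [4/5 + 1/5*0/1, 4/5 + 1/5*3/10) = [4/5, 43/50)
  'c': [4/5 + 1/5*3/10, 4/5 + 1/5*4/5) = [43/50, 24/25) <- contains code 183/200
  'd': [4/5 + 1/5*4/5, 4/5 + 1/5*1/1) = [24/25, 1/1)
  emit 'c', narrow to [43/50, 24/25)
Step 3: interval [43/50, 24/25), width = 24/25 - 43/50 = 1/10
  'a': [43/50 + 1/10*0/1, 43/50 + 1/10*3/10) = [43/50, 89/100)
  'c': [43/50 + 1/10*3/10, 43/50 + 1/10*4/5) = [89/100, 47/50) <- contains code 183/200
  'd': [43/50 + 1/10*4/5, 43/50 + 1/10*1/1) = [47/50, 24/25)
  emit 'c', narrow to [89/100, 47/50)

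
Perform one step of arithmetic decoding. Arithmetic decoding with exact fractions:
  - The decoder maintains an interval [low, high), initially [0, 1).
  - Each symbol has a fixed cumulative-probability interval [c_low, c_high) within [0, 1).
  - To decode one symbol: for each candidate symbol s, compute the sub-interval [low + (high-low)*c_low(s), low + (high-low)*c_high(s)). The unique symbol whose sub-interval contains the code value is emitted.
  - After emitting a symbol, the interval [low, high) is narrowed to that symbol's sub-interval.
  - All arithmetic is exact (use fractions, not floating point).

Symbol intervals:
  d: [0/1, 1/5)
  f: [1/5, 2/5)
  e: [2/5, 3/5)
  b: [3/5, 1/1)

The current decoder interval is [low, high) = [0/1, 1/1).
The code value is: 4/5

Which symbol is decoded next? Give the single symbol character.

Answer: b

Derivation:
Interval width = high − low = 1/1 − 0/1 = 1/1
Scaled code = (code − low) / width = (4/5 − 0/1) / 1/1 = 4/5
  d: [0/1, 1/5) 
  f: [1/5, 2/5) 
  e: [2/5, 3/5) 
  b: [3/5, 1/1) ← scaled code falls here ✓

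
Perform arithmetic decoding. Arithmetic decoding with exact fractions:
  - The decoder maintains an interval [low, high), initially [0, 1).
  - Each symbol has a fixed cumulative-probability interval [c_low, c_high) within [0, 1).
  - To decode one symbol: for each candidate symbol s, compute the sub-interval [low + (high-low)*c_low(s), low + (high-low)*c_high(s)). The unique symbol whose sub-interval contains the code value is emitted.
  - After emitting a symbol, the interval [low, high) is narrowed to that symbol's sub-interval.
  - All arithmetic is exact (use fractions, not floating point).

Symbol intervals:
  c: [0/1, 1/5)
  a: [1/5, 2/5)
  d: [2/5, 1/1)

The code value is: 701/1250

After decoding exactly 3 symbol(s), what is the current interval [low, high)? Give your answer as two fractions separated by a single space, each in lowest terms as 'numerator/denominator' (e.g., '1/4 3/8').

Answer: 68/125 71/125

Derivation:
Step 1: interval [0/1, 1/1), width = 1/1 - 0/1 = 1/1
  'c': [0/1 + 1/1*0/1, 0/1 + 1/1*1/5) = [0/1, 1/5)
  'a': [0/1 + 1/1*1/5, 0/1 + 1/1*2/5) = [1/5, 2/5)
  'd': [0/1 + 1/1*2/5, 0/1 + 1/1*1/1) = [2/5, 1/1) <- contains code 701/1250
  emit 'd', narrow to [2/5, 1/1)
Step 2: interval [2/5, 1/1), width = 1/1 - 2/5 = 3/5
  'c': [2/5 + 3/5*0/1, 2/5 + 3/5*1/5) = [2/5, 13/25)
  'a': [2/5 + 3/5*1/5, 2/5 + 3/5*2/5) = [13/25, 16/25) <- contains code 701/1250
  'd': [2/5 + 3/5*2/5, 2/5 + 3/5*1/1) = [16/25, 1/1)
  emit 'a', narrow to [13/25, 16/25)
Step 3: interval [13/25, 16/25), width = 16/25 - 13/25 = 3/25
  'c': [13/25 + 3/25*0/1, 13/25 + 3/25*1/5) = [13/25, 68/125)
  'a': [13/25 + 3/25*1/5, 13/25 + 3/25*2/5) = [68/125, 71/125) <- contains code 701/1250
  'd': [13/25 + 3/25*2/5, 13/25 + 3/25*1/1) = [71/125, 16/25)
  emit 'a', narrow to [68/125, 71/125)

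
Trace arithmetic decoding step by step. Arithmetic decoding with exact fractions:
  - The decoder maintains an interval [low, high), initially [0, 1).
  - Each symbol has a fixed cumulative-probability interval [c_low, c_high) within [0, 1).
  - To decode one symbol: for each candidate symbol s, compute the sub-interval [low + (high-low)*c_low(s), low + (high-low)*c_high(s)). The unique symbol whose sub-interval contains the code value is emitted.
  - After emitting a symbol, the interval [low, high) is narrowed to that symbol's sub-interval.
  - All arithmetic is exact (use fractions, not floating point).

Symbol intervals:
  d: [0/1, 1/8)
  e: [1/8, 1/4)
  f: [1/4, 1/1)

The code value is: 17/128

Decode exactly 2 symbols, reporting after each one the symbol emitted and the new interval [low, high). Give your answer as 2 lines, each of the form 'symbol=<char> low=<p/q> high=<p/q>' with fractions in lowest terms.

Step 1: interval [0/1, 1/1), width = 1/1 - 0/1 = 1/1
  'd': [0/1 + 1/1*0/1, 0/1 + 1/1*1/8) = [0/1, 1/8)
  'e': [0/1 + 1/1*1/8, 0/1 + 1/1*1/4) = [1/8, 1/4) <- contains code 17/128
  'f': [0/1 + 1/1*1/4, 0/1 + 1/1*1/1) = [1/4, 1/1)
  emit 'e', narrow to [1/8, 1/4)
Step 2: interval [1/8, 1/4), width = 1/4 - 1/8 = 1/8
  'd': [1/8 + 1/8*0/1, 1/8 + 1/8*1/8) = [1/8, 9/64) <- contains code 17/128
  'e': [1/8 + 1/8*1/8, 1/8 + 1/8*1/4) = [9/64, 5/32)
  'f': [1/8 + 1/8*1/4, 1/8 + 1/8*1/1) = [5/32, 1/4)
  emit 'd', narrow to [1/8, 9/64)

Answer: symbol=e low=1/8 high=1/4
symbol=d low=1/8 high=9/64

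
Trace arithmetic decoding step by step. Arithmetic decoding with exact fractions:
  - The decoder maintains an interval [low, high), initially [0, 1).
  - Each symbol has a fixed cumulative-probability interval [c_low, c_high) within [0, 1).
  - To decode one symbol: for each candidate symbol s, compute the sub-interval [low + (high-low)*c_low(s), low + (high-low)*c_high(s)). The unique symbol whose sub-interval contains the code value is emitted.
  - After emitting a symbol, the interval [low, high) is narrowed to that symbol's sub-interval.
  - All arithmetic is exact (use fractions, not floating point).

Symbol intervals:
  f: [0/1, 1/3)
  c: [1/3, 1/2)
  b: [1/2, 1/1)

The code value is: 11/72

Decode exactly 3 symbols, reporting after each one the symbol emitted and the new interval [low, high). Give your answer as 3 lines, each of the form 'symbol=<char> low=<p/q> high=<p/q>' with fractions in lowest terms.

Step 1: interval [0/1, 1/1), width = 1/1 - 0/1 = 1/1
  'f': [0/1 + 1/1*0/1, 0/1 + 1/1*1/3) = [0/1, 1/3) <- contains code 11/72
  'c': [0/1 + 1/1*1/3, 0/1 + 1/1*1/2) = [1/3, 1/2)
  'b': [0/1 + 1/1*1/2, 0/1 + 1/1*1/1) = [1/2, 1/1)
  emit 'f', narrow to [0/1, 1/3)
Step 2: interval [0/1, 1/3), width = 1/3 - 0/1 = 1/3
  'f': [0/1 + 1/3*0/1, 0/1 + 1/3*1/3) = [0/1, 1/9)
  'c': [0/1 + 1/3*1/3, 0/1 + 1/3*1/2) = [1/9, 1/6) <- contains code 11/72
  'b': [0/1 + 1/3*1/2, 0/1 + 1/3*1/1) = [1/6, 1/3)
  emit 'c', narrow to [1/9, 1/6)
Step 3: interval [1/9, 1/6), width = 1/6 - 1/9 = 1/18
  'f': [1/9 + 1/18*0/1, 1/9 + 1/18*1/3) = [1/9, 7/54)
  'c': [1/9 + 1/18*1/3, 1/9 + 1/18*1/2) = [7/54, 5/36)
  'b': [1/9 + 1/18*1/2, 1/9 + 1/18*1/1) = [5/36, 1/6) <- contains code 11/72
  emit 'b', narrow to [5/36, 1/6)

Answer: symbol=f low=0/1 high=1/3
symbol=c low=1/9 high=1/6
symbol=b low=5/36 high=1/6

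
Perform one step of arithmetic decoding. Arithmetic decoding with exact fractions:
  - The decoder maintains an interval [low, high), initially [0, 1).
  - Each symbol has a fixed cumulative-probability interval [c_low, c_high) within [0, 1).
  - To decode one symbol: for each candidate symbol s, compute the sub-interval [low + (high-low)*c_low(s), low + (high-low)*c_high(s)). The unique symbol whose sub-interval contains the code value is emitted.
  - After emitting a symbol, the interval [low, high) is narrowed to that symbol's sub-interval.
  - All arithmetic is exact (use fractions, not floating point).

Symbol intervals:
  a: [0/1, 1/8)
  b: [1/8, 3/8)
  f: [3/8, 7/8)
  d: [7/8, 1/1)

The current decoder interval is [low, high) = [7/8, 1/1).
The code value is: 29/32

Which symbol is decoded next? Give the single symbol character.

Interval width = high − low = 1/1 − 7/8 = 1/8
Scaled code = (code − low) / width = (29/32 − 7/8) / 1/8 = 1/4
  a: [0/1, 1/8) 
  b: [1/8, 3/8) ← scaled code falls here ✓
  f: [3/8, 7/8) 
  d: [7/8, 1/1) 

Answer: b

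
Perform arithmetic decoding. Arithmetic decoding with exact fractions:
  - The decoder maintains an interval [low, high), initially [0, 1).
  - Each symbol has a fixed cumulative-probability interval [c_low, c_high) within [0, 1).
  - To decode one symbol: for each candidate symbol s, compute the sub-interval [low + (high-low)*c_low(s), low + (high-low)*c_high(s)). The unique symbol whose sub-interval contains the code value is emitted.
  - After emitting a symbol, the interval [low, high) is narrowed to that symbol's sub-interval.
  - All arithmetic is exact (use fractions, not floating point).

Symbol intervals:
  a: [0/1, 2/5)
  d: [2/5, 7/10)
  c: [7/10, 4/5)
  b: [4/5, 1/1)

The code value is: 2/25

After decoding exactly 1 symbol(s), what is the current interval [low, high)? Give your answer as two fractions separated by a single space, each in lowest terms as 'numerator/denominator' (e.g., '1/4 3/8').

Answer: 0/1 2/5

Derivation:
Step 1: interval [0/1, 1/1), width = 1/1 - 0/1 = 1/1
  'a': [0/1 + 1/1*0/1, 0/1 + 1/1*2/5) = [0/1, 2/5) <- contains code 2/25
  'd': [0/1 + 1/1*2/5, 0/1 + 1/1*7/10) = [2/5, 7/10)
  'c': [0/1 + 1/1*7/10, 0/1 + 1/1*4/5) = [7/10, 4/5)
  'b': [0/1 + 1/1*4/5, 0/1 + 1/1*1/1) = [4/5, 1/1)
  emit 'a', narrow to [0/1, 2/5)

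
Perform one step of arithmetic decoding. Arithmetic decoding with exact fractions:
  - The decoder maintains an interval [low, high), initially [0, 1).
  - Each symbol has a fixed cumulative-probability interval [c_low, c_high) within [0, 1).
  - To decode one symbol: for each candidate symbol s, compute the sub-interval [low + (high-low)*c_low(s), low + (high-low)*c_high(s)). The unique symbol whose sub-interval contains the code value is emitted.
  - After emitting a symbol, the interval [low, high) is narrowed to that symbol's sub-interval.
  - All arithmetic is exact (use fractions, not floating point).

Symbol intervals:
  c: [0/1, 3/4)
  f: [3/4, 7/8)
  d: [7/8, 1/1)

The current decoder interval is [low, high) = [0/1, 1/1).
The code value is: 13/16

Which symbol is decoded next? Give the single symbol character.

Answer: f

Derivation:
Interval width = high − low = 1/1 − 0/1 = 1/1
Scaled code = (code − low) / width = (13/16 − 0/1) / 1/1 = 13/16
  c: [0/1, 3/4) 
  f: [3/4, 7/8) ← scaled code falls here ✓
  d: [7/8, 1/1) 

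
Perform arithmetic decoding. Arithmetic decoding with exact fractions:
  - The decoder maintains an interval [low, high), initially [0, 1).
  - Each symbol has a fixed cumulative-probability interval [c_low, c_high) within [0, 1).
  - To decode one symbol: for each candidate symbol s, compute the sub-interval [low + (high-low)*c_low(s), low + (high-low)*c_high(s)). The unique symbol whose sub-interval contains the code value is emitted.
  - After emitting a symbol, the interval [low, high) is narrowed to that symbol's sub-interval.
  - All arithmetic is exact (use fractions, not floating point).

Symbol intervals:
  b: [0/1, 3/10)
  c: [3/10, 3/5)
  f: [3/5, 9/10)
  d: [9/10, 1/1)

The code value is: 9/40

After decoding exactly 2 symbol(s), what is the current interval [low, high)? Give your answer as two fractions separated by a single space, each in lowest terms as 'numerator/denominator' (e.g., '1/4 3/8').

Answer: 9/50 27/100

Derivation:
Step 1: interval [0/1, 1/1), width = 1/1 - 0/1 = 1/1
  'b': [0/1 + 1/1*0/1, 0/1 + 1/1*3/10) = [0/1, 3/10) <- contains code 9/40
  'c': [0/1 + 1/1*3/10, 0/1 + 1/1*3/5) = [3/10, 3/5)
  'f': [0/1 + 1/1*3/5, 0/1 + 1/1*9/10) = [3/5, 9/10)
  'd': [0/1 + 1/1*9/10, 0/1 + 1/1*1/1) = [9/10, 1/1)
  emit 'b', narrow to [0/1, 3/10)
Step 2: interval [0/1, 3/10), width = 3/10 - 0/1 = 3/10
  'b': [0/1 + 3/10*0/1, 0/1 + 3/10*3/10) = [0/1, 9/100)
  'c': [0/1 + 3/10*3/10, 0/1 + 3/10*3/5) = [9/100, 9/50)
  'f': [0/1 + 3/10*3/5, 0/1 + 3/10*9/10) = [9/50, 27/100) <- contains code 9/40
  'd': [0/1 + 3/10*9/10, 0/1 + 3/10*1/1) = [27/100, 3/10)
  emit 'f', narrow to [9/50, 27/100)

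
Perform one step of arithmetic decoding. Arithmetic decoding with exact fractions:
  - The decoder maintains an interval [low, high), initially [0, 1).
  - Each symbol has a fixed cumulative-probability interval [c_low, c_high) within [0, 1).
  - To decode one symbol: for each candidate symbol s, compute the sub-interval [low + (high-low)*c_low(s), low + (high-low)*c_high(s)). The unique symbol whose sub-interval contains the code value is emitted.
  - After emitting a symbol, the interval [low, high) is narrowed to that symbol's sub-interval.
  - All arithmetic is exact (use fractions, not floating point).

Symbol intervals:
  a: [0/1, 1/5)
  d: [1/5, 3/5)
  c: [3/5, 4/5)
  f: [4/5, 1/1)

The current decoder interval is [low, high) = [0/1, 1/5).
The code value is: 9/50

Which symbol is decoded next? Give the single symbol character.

Answer: f

Derivation:
Interval width = high − low = 1/5 − 0/1 = 1/5
Scaled code = (code − low) / width = (9/50 − 0/1) / 1/5 = 9/10
  a: [0/1, 1/5) 
  d: [1/5, 3/5) 
  c: [3/5, 4/5) 
  f: [4/5, 1/1) ← scaled code falls here ✓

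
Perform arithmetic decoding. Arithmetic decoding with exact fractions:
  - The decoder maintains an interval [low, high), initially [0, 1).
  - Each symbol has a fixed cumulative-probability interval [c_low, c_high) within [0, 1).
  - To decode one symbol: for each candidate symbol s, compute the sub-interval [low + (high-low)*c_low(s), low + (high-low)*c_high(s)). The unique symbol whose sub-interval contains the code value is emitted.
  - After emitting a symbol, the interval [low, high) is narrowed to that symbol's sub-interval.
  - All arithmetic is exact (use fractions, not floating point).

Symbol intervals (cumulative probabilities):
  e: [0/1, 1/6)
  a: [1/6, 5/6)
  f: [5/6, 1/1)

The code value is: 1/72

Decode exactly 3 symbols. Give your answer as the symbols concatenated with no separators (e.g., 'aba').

Answer: eea

Derivation:
Step 1: interval [0/1, 1/1), width = 1/1 - 0/1 = 1/1
  'e': [0/1 + 1/1*0/1, 0/1 + 1/1*1/6) = [0/1, 1/6) <- contains code 1/72
  'a': [0/1 + 1/1*1/6, 0/1 + 1/1*5/6) = [1/6, 5/6)
  'f': [0/1 + 1/1*5/6, 0/1 + 1/1*1/1) = [5/6, 1/1)
  emit 'e', narrow to [0/1, 1/6)
Step 2: interval [0/1, 1/6), width = 1/6 - 0/1 = 1/6
  'e': [0/1 + 1/6*0/1, 0/1 + 1/6*1/6) = [0/1, 1/36) <- contains code 1/72
  'a': [0/1 + 1/6*1/6, 0/1 + 1/6*5/6) = [1/36, 5/36)
  'f': [0/1 + 1/6*5/6, 0/1 + 1/6*1/1) = [5/36, 1/6)
  emit 'e', narrow to [0/1, 1/36)
Step 3: interval [0/1, 1/36), width = 1/36 - 0/1 = 1/36
  'e': [0/1 + 1/36*0/1, 0/1 + 1/36*1/6) = [0/1, 1/216)
  'a': [0/1 + 1/36*1/6, 0/1 + 1/36*5/6) = [1/216, 5/216) <- contains code 1/72
  'f': [0/1 + 1/36*5/6, 0/1 + 1/36*1/1) = [5/216, 1/36)
  emit 'a', narrow to [1/216, 5/216)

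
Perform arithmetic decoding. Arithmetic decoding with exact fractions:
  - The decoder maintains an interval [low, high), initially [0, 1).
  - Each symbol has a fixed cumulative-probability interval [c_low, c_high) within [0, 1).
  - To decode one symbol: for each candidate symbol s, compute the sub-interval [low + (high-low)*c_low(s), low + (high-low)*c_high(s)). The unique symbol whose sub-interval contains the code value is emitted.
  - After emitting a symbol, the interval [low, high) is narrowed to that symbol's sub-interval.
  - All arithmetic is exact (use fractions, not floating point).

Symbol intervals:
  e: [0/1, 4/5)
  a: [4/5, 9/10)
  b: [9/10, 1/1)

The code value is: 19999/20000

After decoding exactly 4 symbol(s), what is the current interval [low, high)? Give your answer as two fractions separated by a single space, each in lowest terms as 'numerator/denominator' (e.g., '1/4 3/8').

Answer: 9999/10000 1/1

Derivation:
Step 1: interval [0/1, 1/1), width = 1/1 - 0/1 = 1/1
  'e': [0/1 + 1/1*0/1, 0/1 + 1/1*4/5) = [0/1, 4/5)
  'a': [0/1 + 1/1*4/5, 0/1 + 1/1*9/10) = [4/5, 9/10)
  'b': [0/1 + 1/1*9/10, 0/1 + 1/1*1/1) = [9/10, 1/1) <- contains code 19999/20000
  emit 'b', narrow to [9/10, 1/1)
Step 2: interval [9/10, 1/1), width = 1/1 - 9/10 = 1/10
  'e': [9/10 + 1/10*0/1, 9/10 + 1/10*4/5) = [9/10, 49/50)
  'a': [9/10 + 1/10*4/5, 9/10 + 1/10*9/10) = [49/50, 99/100)
  'b': [9/10 + 1/10*9/10, 9/10 + 1/10*1/1) = [99/100, 1/1) <- contains code 19999/20000
  emit 'b', narrow to [99/100, 1/1)
Step 3: interval [99/100, 1/1), width = 1/1 - 99/100 = 1/100
  'e': [99/100 + 1/100*0/1, 99/100 + 1/100*4/5) = [99/100, 499/500)
  'a': [99/100 + 1/100*4/5, 99/100 + 1/100*9/10) = [499/500, 999/1000)
  'b': [99/100 + 1/100*9/10, 99/100 + 1/100*1/1) = [999/1000, 1/1) <- contains code 19999/20000
  emit 'b', narrow to [999/1000, 1/1)
Step 4: interval [999/1000, 1/1), width = 1/1 - 999/1000 = 1/1000
  'e': [999/1000 + 1/1000*0/1, 999/1000 + 1/1000*4/5) = [999/1000, 4999/5000)
  'a': [999/1000 + 1/1000*4/5, 999/1000 + 1/1000*9/10) = [4999/5000, 9999/10000)
  'b': [999/1000 + 1/1000*9/10, 999/1000 + 1/1000*1/1) = [9999/10000, 1/1) <- contains code 19999/20000
  emit 'b', narrow to [9999/10000, 1/1)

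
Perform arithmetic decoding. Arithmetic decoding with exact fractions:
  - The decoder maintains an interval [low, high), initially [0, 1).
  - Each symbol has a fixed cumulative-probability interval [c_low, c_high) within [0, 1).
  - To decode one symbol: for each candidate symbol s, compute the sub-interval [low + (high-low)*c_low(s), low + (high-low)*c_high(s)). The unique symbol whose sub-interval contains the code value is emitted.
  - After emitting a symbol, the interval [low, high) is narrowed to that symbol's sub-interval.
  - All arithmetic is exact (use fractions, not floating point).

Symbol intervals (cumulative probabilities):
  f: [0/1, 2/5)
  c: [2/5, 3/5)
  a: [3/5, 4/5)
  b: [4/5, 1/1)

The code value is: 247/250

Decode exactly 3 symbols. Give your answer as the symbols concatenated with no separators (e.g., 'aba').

Step 1: interval [0/1, 1/1), width = 1/1 - 0/1 = 1/1
  'f': [0/1 + 1/1*0/1, 0/1 + 1/1*2/5) = [0/1, 2/5)
  'c': [0/1 + 1/1*2/5, 0/1 + 1/1*3/5) = [2/5, 3/5)
  'a': [0/1 + 1/1*3/5, 0/1 + 1/1*4/5) = [3/5, 4/5)
  'b': [0/1 + 1/1*4/5, 0/1 + 1/1*1/1) = [4/5, 1/1) <- contains code 247/250
  emit 'b', narrow to [4/5, 1/1)
Step 2: interval [4/5, 1/1), width = 1/1 - 4/5 = 1/5
  'f': [4/5 + 1/5*0/1, 4/5 + 1/5*2/5) = [4/5, 22/25)
  'c': [4/5 + 1/5*2/5, 4/5 + 1/5*3/5) = [22/25, 23/25)
  'a': [4/5 + 1/5*3/5, 4/5 + 1/5*4/5) = [23/25, 24/25)
  'b': [4/5 + 1/5*4/5, 4/5 + 1/5*1/1) = [24/25, 1/1) <- contains code 247/250
  emit 'b', narrow to [24/25, 1/1)
Step 3: interval [24/25, 1/1), width = 1/1 - 24/25 = 1/25
  'f': [24/25 + 1/25*0/1, 24/25 + 1/25*2/5) = [24/25, 122/125)
  'c': [24/25 + 1/25*2/5, 24/25 + 1/25*3/5) = [122/125, 123/125)
  'a': [24/25 + 1/25*3/5, 24/25 + 1/25*4/5) = [123/125, 124/125) <- contains code 247/250
  'b': [24/25 + 1/25*4/5, 24/25 + 1/25*1/1) = [124/125, 1/1)
  emit 'a', narrow to [123/125, 124/125)

Answer: bba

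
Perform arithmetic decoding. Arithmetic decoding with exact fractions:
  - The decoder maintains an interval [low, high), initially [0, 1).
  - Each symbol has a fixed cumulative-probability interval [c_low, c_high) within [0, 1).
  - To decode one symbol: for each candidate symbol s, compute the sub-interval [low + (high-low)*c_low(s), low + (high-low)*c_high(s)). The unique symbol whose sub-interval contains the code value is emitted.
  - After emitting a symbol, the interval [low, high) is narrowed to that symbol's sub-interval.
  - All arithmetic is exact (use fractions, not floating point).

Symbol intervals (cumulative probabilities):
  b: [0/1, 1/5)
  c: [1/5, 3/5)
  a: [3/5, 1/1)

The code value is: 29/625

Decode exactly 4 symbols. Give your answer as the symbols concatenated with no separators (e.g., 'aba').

Answer: bcbc

Derivation:
Step 1: interval [0/1, 1/1), width = 1/1 - 0/1 = 1/1
  'b': [0/1 + 1/1*0/1, 0/1 + 1/1*1/5) = [0/1, 1/5) <- contains code 29/625
  'c': [0/1 + 1/1*1/5, 0/1 + 1/1*3/5) = [1/5, 3/5)
  'a': [0/1 + 1/1*3/5, 0/1 + 1/1*1/1) = [3/5, 1/1)
  emit 'b', narrow to [0/1, 1/5)
Step 2: interval [0/1, 1/5), width = 1/5 - 0/1 = 1/5
  'b': [0/1 + 1/5*0/1, 0/1 + 1/5*1/5) = [0/1, 1/25)
  'c': [0/1 + 1/5*1/5, 0/1 + 1/5*3/5) = [1/25, 3/25) <- contains code 29/625
  'a': [0/1 + 1/5*3/5, 0/1 + 1/5*1/1) = [3/25, 1/5)
  emit 'c', narrow to [1/25, 3/25)
Step 3: interval [1/25, 3/25), width = 3/25 - 1/25 = 2/25
  'b': [1/25 + 2/25*0/1, 1/25 + 2/25*1/5) = [1/25, 7/125) <- contains code 29/625
  'c': [1/25 + 2/25*1/5, 1/25 + 2/25*3/5) = [7/125, 11/125)
  'a': [1/25 + 2/25*3/5, 1/25 + 2/25*1/1) = [11/125, 3/25)
  emit 'b', narrow to [1/25, 7/125)
Step 4: interval [1/25, 7/125), width = 7/125 - 1/25 = 2/125
  'b': [1/25 + 2/125*0/1, 1/25 + 2/125*1/5) = [1/25, 27/625)
  'c': [1/25 + 2/125*1/5, 1/25 + 2/125*3/5) = [27/625, 31/625) <- contains code 29/625
  'a': [1/25 + 2/125*3/5, 1/25 + 2/125*1/1) = [31/625, 7/125)
  emit 'c', narrow to [27/625, 31/625)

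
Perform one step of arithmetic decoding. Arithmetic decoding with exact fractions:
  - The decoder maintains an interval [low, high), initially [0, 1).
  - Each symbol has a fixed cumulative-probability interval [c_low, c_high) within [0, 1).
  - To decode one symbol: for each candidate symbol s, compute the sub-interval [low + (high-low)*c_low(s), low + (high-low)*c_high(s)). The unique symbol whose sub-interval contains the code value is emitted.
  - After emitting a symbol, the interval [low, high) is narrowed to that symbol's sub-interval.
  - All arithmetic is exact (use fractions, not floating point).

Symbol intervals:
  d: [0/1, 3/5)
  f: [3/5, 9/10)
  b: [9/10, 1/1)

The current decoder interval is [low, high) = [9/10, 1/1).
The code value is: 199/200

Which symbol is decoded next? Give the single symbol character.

Interval width = high − low = 1/1 − 9/10 = 1/10
Scaled code = (code − low) / width = (199/200 − 9/10) / 1/10 = 19/20
  d: [0/1, 3/5) 
  f: [3/5, 9/10) 
  b: [9/10, 1/1) ← scaled code falls here ✓

Answer: b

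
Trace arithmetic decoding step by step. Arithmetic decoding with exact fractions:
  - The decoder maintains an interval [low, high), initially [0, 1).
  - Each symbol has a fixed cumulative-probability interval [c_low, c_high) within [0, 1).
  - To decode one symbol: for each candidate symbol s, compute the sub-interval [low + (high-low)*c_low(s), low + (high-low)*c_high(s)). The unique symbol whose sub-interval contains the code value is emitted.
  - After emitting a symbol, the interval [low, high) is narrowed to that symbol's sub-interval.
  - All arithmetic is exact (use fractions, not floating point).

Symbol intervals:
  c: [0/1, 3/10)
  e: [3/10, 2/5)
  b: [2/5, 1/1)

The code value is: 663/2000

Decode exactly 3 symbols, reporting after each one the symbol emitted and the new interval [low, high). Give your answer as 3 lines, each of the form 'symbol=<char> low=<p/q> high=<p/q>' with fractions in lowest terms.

Answer: symbol=e low=3/10 high=2/5
symbol=e low=33/100 high=17/50
symbol=c low=33/100 high=333/1000

Derivation:
Step 1: interval [0/1, 1/1), width = 1/1 - 0/1 = 1/1
  'c': [0/1 + 1/1*0/1, 0/1 + 1/1*3/10) = [0/1, 3/10)
  'e': [0/1 + 1/1*3/10, 0/1 + 1/1*2/5) = [3/10, 2/5) <- contains code 663/2000
  'b': [0/1 + 1/1*2/5, 0/1 + 1/1*1/1) = [2/5, 1/1)
  emit 'e', narrow to [3/10, 2/5)
Step 2: interval [3/10, 2/5), width = 2/5 - 3/10 = 1/10
  'c': [3/10 + 1/10*0/1, 3/10 + 1/10*3/10) = [3/10, 33/100)
  'e': [3/10 + 1/10*3/10, 3/10 + 1/10*2/5) = [33/100, 17/50) <- contains code 663/2000
  'b': [3/10 + 1/10*2/5, 3/10 + 1/10*1/1) = [17/50, 2/5)
  emit 'e', narrow to [33/100, 17/50)
Step 3: interval [33/100, 17/50), width = 17/50 - 33/100 = 1/100
  'c': [33/100 + 1/100*0/1, 33/100 + 1/100*3/10) = [33/100, 333/1000) <- contains code 663/2000
  'e': [33/100 + 1/100*3/10, 33/100 + 1/100*2/5) = [333/1000, 167/500)
  'b': [33/100 + 1/100*2/5, 33/100 + 1/100*1/1) = [167/500, 17/50)
  emit 'c', narrow to [33/100, 333/1000)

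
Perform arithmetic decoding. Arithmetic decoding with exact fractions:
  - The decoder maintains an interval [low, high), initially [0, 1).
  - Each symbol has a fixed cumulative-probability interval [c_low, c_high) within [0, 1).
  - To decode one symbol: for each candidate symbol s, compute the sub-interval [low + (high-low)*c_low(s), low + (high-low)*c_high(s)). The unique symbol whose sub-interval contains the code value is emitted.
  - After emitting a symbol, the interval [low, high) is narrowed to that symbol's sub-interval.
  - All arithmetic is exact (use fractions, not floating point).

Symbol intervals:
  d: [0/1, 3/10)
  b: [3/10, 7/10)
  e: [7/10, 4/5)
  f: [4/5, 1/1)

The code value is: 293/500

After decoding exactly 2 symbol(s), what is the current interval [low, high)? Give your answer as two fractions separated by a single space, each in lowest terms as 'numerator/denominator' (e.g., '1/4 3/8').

Answer: 29/50 31/50

Derivation:
Step 1: interval [0/1, 1/1), width = 1/1 - 0/1 = 1/1
  'd': [0/1 + 1/1*0/1, 0/1 + 1/1*3/10) = [0/1, 3/10)
  'b': [0/1 + 1/1*3/10, 0/1 + 1/1*7/10) = [3/10, 7/10) <- contains code 293/500
  'e': [0/1 + 1/1*7/10, 0/1 + 1/1*4/5) = [7/10, 4/5)
  'f': [0/1 + 1/1*4/5, 0/1 + 1/1*1/1) = [4/5, 1/1)
  emit 'b', narrow to [3/10, 7/10)
Step 2: interval [3/10, 7/10), width = 7/10 - 3/10 = 2/5
  'd': [3/10 + 2/5*0/1, 3/10 + 2/5*3/10) = [3/10, 21/50)
  'b': [3/10 + 2/5*3/10, 3/10 + 2/5*7/10) = [21/50, 29/50)
  'e': [3/10 + 2/5*7/10, 3/10 + 2/5*4/5) = [29/50, 31/50) <- contains code 293/500
  'f': [3/10 + 2/5*4/5, 3/10 + 2/5*1/1) = [31/50, 7/10)
  emit 'e', narrow to [29/50, 31/50)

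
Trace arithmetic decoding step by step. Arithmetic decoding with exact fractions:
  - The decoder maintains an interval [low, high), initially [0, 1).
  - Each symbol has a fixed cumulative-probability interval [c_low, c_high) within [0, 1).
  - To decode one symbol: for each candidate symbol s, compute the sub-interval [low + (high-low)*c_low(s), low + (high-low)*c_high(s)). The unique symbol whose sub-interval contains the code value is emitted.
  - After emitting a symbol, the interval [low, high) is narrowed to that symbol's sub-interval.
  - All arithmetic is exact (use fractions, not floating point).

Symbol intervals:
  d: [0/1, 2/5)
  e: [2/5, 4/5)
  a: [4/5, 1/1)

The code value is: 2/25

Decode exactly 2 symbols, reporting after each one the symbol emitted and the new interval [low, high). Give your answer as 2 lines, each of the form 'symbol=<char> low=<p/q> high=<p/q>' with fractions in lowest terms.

Step 1: interval [0/1, 1/1), width = 1/1 - 0/1 = 1/1
  'd': [0/1 + 1/1*0/1, 0/1 + 1/1*2/5) = [0/1, 2/5) <- contains code 2/25
  'e': [0/1 + 1/1*2/5, 0/1 + 1/1*4/5) = [2/5, 4/5)
  'a': [0/1 + 1/1*4/5, 0/1 + 1/1*1/1) = [4/5, 1/1)
  emit 'd', narrow to [0/1, 2/5)
Step 2: interval [0/1, 2/5), width = 2/5 - 0/1 = 2/5
  'd': [0/1 + 2/5*0/1, 0/1 + 2/5*2/5) = [0/1, 4/25) <- contains code 2/25
  'e': [0/1 + 2/5*2/5, 0/1 + 2/5*4/5) = [4/25, 8/25)
  'a': [0/1 + 2/5*4/5, 0/1 + 2/5*1/1) = [8/25, 2/5)
  emit 'd', narrow to [0/1, 4/25)

Answer: symbol=d low=0/1 high=2/5
symbol=d low=0/1 high=4/25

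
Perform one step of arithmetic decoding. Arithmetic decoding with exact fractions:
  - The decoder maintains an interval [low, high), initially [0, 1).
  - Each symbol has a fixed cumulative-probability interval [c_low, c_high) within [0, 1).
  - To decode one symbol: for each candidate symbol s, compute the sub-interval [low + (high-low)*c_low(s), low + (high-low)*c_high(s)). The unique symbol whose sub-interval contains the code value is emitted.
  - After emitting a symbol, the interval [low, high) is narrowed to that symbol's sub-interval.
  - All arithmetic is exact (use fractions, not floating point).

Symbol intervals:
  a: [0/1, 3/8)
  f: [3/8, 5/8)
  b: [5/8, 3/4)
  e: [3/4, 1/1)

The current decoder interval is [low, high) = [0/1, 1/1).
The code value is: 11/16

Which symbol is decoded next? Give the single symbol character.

Answer: b

Derivation:
Interval width = high − low = 1/1 − 0/1 = 1/1
Scaled code = (code − low) / width = (11/16 − 0/1) / 1/1 = 11/16
  a: [0/1, 3/8) 
  f: [3/8, 5/8) 
  b: [5/8, 3/4) ← scaled code falls here ✓
  e: [3/4, 1/1) 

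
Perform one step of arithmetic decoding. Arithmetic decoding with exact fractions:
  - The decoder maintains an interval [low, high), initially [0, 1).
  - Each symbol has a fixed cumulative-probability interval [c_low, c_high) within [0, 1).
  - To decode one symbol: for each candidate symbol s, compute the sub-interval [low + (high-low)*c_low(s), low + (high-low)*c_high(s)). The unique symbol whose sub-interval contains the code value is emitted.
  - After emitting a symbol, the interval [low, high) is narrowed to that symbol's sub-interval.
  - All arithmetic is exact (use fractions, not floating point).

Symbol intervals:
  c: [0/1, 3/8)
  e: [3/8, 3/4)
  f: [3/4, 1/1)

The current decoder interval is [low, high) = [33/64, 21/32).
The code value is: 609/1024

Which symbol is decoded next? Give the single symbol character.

Answer: e

Derivation:
Interval width = high − low = 21/32 − 33/64 = 9/64
Scaled code = (code − low) / width = (609/1024 − 33/64) / 9/64 = 9/16
  c: [0/1, 3/8) 
  e: [3/8, 3/4) ← scaled code falls here ✓
  f: [3/4, 1/1) 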